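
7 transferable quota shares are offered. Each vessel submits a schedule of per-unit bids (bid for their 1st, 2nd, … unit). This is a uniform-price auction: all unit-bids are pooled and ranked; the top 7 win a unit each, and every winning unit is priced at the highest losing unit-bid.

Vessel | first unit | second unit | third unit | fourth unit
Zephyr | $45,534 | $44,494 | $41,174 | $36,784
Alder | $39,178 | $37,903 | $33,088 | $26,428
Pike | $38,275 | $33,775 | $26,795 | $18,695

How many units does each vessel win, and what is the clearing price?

Alder 2, Pike 1, Zephyr 4; clearing price $33,775

All unit-bids, highest first — top 7: 45,534 (Zephyr-1), 44,494 (Zephyr-2), 41,174 (Zephyr-3), 39,178 (Alder-1), 38,275 (Pike-1), 37,903 (Alder-2), 36,784 (Zephyr-4)
The (k+1)-th unit-bid is $33,775.
Allocation: Alder 2, Pike 1, Zephyr 4.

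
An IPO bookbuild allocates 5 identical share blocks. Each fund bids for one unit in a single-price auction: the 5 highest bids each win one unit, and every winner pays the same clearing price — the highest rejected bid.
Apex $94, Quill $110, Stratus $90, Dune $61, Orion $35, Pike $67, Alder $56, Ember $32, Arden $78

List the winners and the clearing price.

Quill, Apex, Stratus, Arden, Pike; each pays $61

Sorting: 110 (Quill), 94 (Apex), 90 (Stratus), 78 (Arden), 67 (Pike), 61 (Dune), 56 (Alder), …
The 5 highest are Quill, Apex, Stratus, Arden, Pike.
Highest unsuccessful bid: $61 → clearing price.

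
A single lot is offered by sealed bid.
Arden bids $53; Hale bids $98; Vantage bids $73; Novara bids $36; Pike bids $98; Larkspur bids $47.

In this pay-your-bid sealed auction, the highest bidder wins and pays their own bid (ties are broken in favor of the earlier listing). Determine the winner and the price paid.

Hale pays $98

Bids ranked: 98 (Hale) > 98 (Pike) > 73 (Vantage) > 53 (Arden) > 47 (Larkspur) > 36 (Novara)
Tie at $98 → Hale wins by tie-break.
First-price: Hale pays what they bid, $98.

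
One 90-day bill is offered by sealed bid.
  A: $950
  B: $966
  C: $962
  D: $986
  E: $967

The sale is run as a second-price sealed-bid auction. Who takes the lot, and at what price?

Bids ranked: 986 (D) > 967 (E) > 966 (B) > 962 (C) > 950 (A)
Second-price: D pays E's bid of $967.

D pays $967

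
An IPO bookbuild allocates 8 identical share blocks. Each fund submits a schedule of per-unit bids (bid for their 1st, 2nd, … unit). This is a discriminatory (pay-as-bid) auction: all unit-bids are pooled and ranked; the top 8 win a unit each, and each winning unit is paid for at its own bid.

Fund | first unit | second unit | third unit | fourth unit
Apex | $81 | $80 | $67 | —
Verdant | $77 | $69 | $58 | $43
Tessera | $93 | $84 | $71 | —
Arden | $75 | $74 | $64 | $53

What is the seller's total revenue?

Merging the schedules and taking the best 8: 93 (Tessera-1), 84 (Tessera-2), 81 (Apex-1), 80 (Apex-2), 77 (Verdant-1), 75 (Arden-1), 74 (Arden-2), 71 (Tessera-3)
Next rejected bid: $69 (not a price — pay-as-bid).
Each winning unit pays its own bid.
Revenue = 93 + 84 + 81 + 80 + 77 + 75 + 74 + 71 = $635.

Total revenue: $635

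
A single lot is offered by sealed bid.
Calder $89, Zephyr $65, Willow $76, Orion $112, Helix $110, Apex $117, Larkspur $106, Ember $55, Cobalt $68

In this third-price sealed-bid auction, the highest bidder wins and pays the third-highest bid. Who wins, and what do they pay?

Apex pays $110

Bids in order: 117 (Apex) > 112 (Orion) > 110 (Helix) > 106 (Larkspur) > 89 (Calder) > 76 (Willow) > …
Apex is highest; pays the third-highest bid, $110.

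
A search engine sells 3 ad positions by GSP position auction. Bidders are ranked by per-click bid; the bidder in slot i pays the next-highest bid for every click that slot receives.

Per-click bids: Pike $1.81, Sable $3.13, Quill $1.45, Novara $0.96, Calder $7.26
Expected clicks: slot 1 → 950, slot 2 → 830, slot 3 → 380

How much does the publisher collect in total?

Total revenue: $5026.80

Sorting advertisers: $7.26 (Calder) > $3.13 (Sable) > $1.81 (Pike) > $1.45 (Quill) > …
Slot 1: Calder pays $3.13 × 950 = $2973.50
Slot 2: Sable pays $1.81 × 830 = $1502.30
Slot 3: Pike pays $1.45 × 380 = $551.00
Total = $5026.80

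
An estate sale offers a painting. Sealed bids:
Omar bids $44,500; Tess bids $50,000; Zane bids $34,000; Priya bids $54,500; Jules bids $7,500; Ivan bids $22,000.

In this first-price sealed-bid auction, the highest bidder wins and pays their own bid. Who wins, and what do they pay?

Priya pays $54,500

Sorting bids: 54,500 (Priya) > 50,000 (Tess) > 44,500 (Omar) > 34,000 (Zane) > 22,000 (Ivan) > 7,500 (Jules)
First-price: Priya pays what they bid, $54,500.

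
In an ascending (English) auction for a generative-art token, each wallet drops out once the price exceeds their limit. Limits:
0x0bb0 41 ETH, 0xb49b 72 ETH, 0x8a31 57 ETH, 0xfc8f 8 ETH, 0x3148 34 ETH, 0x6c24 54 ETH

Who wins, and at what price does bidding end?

0xb49b wins at 57 ETH

Limits ranked: 72 (0xb49b) > 57 (0x8a31) > 54 (0x6c24) > 41 (0x0bb0) > 34 (0x3148) > 8 (0xfc8f)
Once the price passes 57 ETH, only 0xb49b is left; the hammer falls at 0x8a31's limit of 57 ETH.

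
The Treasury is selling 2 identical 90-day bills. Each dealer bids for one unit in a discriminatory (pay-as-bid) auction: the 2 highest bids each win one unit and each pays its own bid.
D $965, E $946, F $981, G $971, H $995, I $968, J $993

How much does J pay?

Sorting: 995 (H), 993 (J), 981 (F), 971 (G), …
Top 2: H, J.
J wins → own bid $993.

J pays $993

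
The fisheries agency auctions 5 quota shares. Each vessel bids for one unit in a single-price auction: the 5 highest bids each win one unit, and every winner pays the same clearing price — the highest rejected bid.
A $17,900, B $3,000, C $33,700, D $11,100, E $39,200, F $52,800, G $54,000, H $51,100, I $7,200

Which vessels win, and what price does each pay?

G, F, H, E, C; each pays $17,900

Bids ranked high→low: 54,000 (G), 52,800 (F), 51,100 (H), 39,200 (E), 33,700 (C), 17,900 (A), 11,100 (D), …
Top 5: G, F, H, E, C.
Clearing price = highest rejected bid = $17,900.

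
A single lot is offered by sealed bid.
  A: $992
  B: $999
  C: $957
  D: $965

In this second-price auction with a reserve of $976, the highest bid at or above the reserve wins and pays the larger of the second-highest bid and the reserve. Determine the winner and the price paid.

B pays $992

Bids ranked: 999 (B) > 992 (A) > 965 (D) > 957 (C)
B has the top bid at or above the reserve ($999).
max(second-highest $992, reserve $976) = $992; the reserve does not bind.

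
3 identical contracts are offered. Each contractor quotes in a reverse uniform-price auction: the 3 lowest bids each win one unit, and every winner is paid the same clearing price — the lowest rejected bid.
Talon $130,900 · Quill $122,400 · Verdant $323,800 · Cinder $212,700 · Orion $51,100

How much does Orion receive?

Orion is paid $212,700

Bids ranked low→high: 51,100 (Orion), 122,400 (Quill), 130,900 (Talon), 212,700 (Cinder), 323,800 (Verdant)
Winners (3 units): Orion, Quill, Talon.
Clearing price = lowest rejected bid = $212,700.
Orion wins → is paid $212,700.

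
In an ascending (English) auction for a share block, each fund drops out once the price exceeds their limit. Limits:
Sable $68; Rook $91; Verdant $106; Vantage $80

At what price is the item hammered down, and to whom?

Limits ranked: 106 (Verdant) > 91 (Rook) > 80 (Vantage) > 68 (Sable)
Rook is the last rival to drop out, at $91; Verdant remains and wins at that price.

Verdant wins at $91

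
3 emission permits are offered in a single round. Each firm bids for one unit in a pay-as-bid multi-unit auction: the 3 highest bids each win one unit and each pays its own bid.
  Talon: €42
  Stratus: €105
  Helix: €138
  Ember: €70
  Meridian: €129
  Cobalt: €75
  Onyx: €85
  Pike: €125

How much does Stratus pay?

Sorting: 138 (Helix), 129 (Meridian), 125 (Pike), 105 (Stratus), 85 (Onyx), …
The 3 highest are Helix, Meridian, Pike.
Stratus does not win → €0.

Stratus pays €0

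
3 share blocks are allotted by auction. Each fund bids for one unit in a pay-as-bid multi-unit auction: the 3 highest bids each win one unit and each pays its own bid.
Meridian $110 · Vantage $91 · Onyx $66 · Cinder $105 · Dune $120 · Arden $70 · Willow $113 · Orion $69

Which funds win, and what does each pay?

Dune $120, Willow $113, Meridian $110

Sorting: 120 (Dune), 113 (Willow), 110 (Meridian), 105 (Cinder), 91 (Vantage), …
Top 3: Dune, Willow, Meridian.
Each winner pays its own bid: Dune $120, Willow $113, Meridian $110.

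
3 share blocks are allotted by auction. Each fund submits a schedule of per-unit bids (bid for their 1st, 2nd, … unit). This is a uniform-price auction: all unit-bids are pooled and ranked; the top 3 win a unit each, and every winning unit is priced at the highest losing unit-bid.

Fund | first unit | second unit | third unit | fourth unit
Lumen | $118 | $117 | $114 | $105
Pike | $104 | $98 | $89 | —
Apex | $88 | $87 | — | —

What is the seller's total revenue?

All unit-bids, highest first — top 3: 118 (Lumen-1), 117 (Lumen-2), 114 (Lumen-3)
First bid not allocated: $105.
Allocation: Lumen 3. Every unit priced at $105.
Revenue = 3 × 105 = $315.

Total revenue: $315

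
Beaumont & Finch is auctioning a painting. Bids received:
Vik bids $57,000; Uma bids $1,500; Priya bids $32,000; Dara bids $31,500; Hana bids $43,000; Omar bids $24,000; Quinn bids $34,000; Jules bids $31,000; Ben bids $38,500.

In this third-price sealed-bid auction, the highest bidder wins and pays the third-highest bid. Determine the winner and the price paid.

Bids in order: 57,000 (Vik) > 43,000 (Hana) > 38,500 (Ben) > 34,000 (Quinn) > 32,000 (Priya) > 31,500 (Dara) > …
Vik wins; payment is bid #3 in the ranking = $38,500.

Vik pays $38,500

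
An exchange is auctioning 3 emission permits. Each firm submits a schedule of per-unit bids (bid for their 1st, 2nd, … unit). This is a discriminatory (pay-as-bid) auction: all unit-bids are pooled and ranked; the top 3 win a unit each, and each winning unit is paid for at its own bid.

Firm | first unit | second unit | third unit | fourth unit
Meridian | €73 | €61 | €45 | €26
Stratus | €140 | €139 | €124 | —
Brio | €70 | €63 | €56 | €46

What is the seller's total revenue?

Merging the schedules and taking the best 3: 140 (Stratus-1), 139 (Stratus-2), 124 (Stratus-3)
Next rejected bid: €73 (not a price — pay-as-bid).
Each winning unit pays its own bid.
Revenue = 140 + 139 + 124 = €403.

Total revenue: €403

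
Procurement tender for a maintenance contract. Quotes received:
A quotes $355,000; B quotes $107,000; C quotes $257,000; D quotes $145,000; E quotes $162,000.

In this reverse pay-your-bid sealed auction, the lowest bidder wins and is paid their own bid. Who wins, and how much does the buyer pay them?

Reverse pay-your-bid sealed auction: the lowest bidder wins and is paid their own bid.
Bids ranked: 107,000 (B) < 145,000 (D) < 162,000 (E) < 257,000 (C) < 355,000 (A)
B has the lowest bid and is paid exactly that: $107,000.

B is paid $107,000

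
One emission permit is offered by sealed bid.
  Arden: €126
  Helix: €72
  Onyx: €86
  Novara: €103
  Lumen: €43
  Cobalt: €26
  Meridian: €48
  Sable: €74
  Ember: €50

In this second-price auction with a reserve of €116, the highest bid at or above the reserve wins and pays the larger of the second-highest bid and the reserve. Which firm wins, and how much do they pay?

Bids in order: 126 (Arden) > 103 (Novara) > 86 (Onyx) > 74 (Sable) > 72 (Helix) > 50 (Ember) > …
Highest eligible bid: Arden at €126.
Second-highest bid €103 is below the reserve €116, so the reserve binds → payment €116.

Arden pays €116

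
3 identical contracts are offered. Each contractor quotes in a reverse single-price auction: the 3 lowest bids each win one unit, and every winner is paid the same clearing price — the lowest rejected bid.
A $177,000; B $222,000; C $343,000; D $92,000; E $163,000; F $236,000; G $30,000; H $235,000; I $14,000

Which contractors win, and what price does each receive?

I, G, D; each is paid $163,000

Ordering the bids: 14,000 (I), 30,000 (G), 92,000 (D), 163,000 (E), 177,000 (A), …
Lowest 3: I, G, D.
First losing bid is E's $163,000, which sets the uniform price.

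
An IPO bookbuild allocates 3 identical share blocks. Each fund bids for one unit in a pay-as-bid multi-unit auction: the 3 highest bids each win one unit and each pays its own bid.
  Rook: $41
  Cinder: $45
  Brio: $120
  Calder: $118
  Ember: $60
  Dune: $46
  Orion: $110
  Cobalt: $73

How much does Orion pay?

Orion pays $110

Bids ranked high→low: 120 (Brio), 118 (Calder), 110 (Orion), 73 (Cobalt), 60 (Ember), …
The 3 highest are Brio, Calder, Orion.
Orion wins → own bid $110.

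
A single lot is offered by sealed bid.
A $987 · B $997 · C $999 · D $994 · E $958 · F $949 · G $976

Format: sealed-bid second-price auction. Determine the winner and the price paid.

C pays $997

Bids in order: 999 (C) > 997 (B) > 994 (D) > 987 (A) > 976 (G) > 958 (E) > …
Second-price: C pays B's bid of $997.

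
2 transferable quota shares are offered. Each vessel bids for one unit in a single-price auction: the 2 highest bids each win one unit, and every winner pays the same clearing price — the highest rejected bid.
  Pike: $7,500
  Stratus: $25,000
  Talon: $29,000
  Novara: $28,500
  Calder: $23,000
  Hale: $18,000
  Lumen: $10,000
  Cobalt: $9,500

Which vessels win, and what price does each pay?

Sorting: 29,000 (Talon), 28,500 (Novara), 25,000 (Stratus), 23,000 (Calder), …
Top 2: Talon, Novara.
Clearing price = highest rejected bid = $25,000.

Talon, Novara; each pays $25,000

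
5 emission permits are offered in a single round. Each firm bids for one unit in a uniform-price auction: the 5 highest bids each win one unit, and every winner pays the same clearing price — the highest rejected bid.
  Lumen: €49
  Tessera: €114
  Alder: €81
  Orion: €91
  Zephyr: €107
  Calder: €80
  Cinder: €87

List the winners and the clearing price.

Sorting: 114 (Tessera), 107 (Zephyr), 91 (Orion), 87 (Cinder), 81 (Alder), 80 (Calder), 49 (Lumen)
Winners (5 units): Tessera, Zephyr, Orion, Cinder, Alder.
Highest unsuccessful bid: €80 → clearing price.

Tessera, Zephyr, Orion, Cinder, Alder; each pays €80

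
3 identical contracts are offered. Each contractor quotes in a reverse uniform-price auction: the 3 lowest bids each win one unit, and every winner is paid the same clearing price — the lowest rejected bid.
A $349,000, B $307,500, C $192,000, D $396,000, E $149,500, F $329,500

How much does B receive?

B is paid $329,500

Ordering the bids: 149,500 (E), 192,000 (C), 307,500 (B), 329,500 (F), 349,000 (A), …
Winners (3 units): E, C, B.
Lowest unsuccessful bid: $329,500 → clearing price.
B wins → is paid $329,500.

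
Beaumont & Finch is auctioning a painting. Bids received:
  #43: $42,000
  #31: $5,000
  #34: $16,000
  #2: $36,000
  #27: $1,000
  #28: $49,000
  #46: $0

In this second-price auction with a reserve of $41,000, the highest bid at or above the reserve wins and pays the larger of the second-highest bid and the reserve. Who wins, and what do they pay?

#28 pays $42,000

Bids in order: 49,000 (#28) > 42,000 (#43) > 36,000 (#2) > 16,000 (#34) > 5,000 (#31) > 1,000 (#27) > …
#28 has the top bid at or above the reserve ($49,000).
max(second-highest $42,000, reserve $41,000) = $42,000; the reserve does not bind.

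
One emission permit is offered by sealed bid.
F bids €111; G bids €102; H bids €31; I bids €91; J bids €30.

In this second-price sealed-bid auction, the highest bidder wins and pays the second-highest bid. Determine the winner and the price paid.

F pays €102

Second-price sealed-bid auction: the highest bidder wins and pays the second-highest bid.
Sorting bids: 111 (F) > 102 (G) > 91 (I) > 31 (H) > 30 (J)
F is highest; pays the second-highest bid, €102.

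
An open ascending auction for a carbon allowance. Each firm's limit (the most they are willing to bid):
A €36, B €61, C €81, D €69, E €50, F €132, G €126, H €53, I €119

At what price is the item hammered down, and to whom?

Ascending (English) auction: the price rises until one bidder remains; the winner pays the price at which the last rival dropped out.
Limits ranked: 132 (F) > 126 (G) > 119 (I) > 81 (C) > 69 (D) > 61 (B) > …
Bidding ends when G exits at €126; F takes it.

F wins at €126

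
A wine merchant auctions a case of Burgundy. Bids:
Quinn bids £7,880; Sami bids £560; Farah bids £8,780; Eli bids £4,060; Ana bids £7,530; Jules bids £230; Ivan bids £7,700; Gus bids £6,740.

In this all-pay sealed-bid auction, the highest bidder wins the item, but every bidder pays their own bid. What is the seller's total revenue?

Total revenue: £43,480

Bids ranked: 8,780 (Farah) > 7,880 (Quinn) > 7,700 (Ivan) > 7,530 (Ana) > 6,740 (Gus) > 4,060 (Eli) > …
Farah wins with the top bid; all bids are sunk regardless.
Every bidder forfeits their bid regardless of winning.
Revenue = 7,880 + 560 + 8,780 + 4,060 + 7,530 + 230 + 7,700 + 6,740 = £43,480.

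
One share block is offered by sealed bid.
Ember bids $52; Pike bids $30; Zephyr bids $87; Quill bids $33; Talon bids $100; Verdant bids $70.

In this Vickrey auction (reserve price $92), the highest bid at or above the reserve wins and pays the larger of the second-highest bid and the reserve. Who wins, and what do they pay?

Sorting bids: 100 (Talon) > 87 (Zephyr) > 70 (Verdant) > 52 (Ember) > 33 (Quill) > 30 (Pike)
Talon has the top bid at or above the reserve ($100).
Second-highest bid $87 is below the reserve $92, so the reserve binds → payment $92.

Talon pays $92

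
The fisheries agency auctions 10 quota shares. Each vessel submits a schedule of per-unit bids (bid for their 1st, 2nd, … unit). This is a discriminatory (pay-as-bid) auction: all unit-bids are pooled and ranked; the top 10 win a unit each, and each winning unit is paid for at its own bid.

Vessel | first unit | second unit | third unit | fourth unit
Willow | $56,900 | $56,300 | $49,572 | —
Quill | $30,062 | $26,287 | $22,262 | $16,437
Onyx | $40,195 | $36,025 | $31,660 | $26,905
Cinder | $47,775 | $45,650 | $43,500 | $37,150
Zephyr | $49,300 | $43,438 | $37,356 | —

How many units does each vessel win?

Cinder 3, Onyx 1, Willow 3, Zephyr 3

Pooled unit-bids ranked (top 10): 56,900 (Willow-1), 56,300 (Willow-2), 49,572 (Willow-3), 49,300 (Zephyr-1), 47,775 (Cinder-1), 45,650 (Cinder-2), 43,500 (Cinder-3), 43,438 (Zephyr-2), 40,195 (Onyx-1), 37,356 (Zephyr-3)
Next rejected bid: $37,150 (not a price — pay-as-bid).
Allocation: Cinder 3, Onyx 1, Willow 3, Zephyr 3.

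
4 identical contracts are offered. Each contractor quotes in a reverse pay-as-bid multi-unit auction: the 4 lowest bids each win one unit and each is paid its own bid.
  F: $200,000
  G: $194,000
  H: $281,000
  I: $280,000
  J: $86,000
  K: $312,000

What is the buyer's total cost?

Bids ranked low→high: 86,000 (J), 194,000 (G), 200,000 (F), 280,000 (I), 281,000 (H), 312,000 (K)
The 4 lowest are J, G, F, I.
Total cost = 86,000 + 194,000 + 200,000 + 280,000 = $760,000.

Total cost: $760,000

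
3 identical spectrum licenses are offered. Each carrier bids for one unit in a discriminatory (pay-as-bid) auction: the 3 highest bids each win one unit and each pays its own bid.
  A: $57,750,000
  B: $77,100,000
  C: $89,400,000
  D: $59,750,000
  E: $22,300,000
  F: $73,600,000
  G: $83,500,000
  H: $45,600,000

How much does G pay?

Ordering the bids: 89,400,000 (C), 83,500,000 (G), 77,100,000 (B), 73,600,000 (F), 59,750,000 (D), …
The 3 highest are C, G, B.
G wins → own bid $83,500,000.

G pays $83,500,000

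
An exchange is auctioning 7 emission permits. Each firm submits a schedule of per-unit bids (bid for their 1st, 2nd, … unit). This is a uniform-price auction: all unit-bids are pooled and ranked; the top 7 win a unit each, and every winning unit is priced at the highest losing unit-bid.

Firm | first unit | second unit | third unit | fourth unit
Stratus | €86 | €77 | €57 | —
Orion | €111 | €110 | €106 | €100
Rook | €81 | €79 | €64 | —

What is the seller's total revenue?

Total revenue: €539

Merging the schedules and taking the best 7: 111 (Orion-1), 110 (Orion-2), 106 (Orion-3), 100 (Orion-4), 86 (Stratus-1), 81 (Rook-1), 79 (Rook-2)
Highest rejected unit-bid = €77.
Allocation: Orion 4, Rook 2, Stratus 1. Every unit priced at €77.
Revenue = 7 × 77 = €539.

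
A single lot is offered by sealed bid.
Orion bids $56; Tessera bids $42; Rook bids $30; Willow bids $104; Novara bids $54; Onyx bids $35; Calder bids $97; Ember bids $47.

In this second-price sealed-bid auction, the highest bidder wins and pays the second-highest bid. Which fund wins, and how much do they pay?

Willow pays $97

Rule: the highest bidder wins and pays the second-highest bid.
Sorting bids: 104 (Willow) > 97 (Calder) > 56 (Orion) > 54 (Novara) > 47 (Ember) > 42 (Tessera) > …
Second-price: Willow pays Calder's bid of $97.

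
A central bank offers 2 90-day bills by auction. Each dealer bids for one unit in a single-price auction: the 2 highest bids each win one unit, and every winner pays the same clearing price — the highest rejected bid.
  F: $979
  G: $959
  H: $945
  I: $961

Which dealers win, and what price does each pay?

Bids ranked high→low: 979 (F), 961 (I), 959 (G), 945 (H)
Top 2: F, I.
First losing bid is G's $959, which sets the uniform price.

F, I; each pays $959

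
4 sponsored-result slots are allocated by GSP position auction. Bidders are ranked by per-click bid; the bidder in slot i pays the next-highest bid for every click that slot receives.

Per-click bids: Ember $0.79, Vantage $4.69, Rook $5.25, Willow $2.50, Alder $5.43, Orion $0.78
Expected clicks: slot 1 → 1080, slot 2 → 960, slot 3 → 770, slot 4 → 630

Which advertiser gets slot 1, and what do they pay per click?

Alder; $5.25 per click

Sorting advertisers: $5.43 (Alder) > $5.25 (Rook) > $4.69 (Vantage) > $2.50 (Willow) > $0.79 (Ember) > …
Slot 1 goes to the first-ranked bidder, Alder, who pays the next bid down: $5.25/click.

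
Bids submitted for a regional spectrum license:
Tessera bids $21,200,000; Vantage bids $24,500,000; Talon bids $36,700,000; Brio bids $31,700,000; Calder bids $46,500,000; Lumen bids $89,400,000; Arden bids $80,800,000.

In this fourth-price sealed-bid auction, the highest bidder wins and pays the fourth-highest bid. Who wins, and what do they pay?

Bids ranked: 89,400,000 (Lumen) > 80,800,000 (Arden) > 46,500,000 (Calder) > 36,700,000 (Talon) > 31,700,000 (Brio) > 24,500,000 (Vantage) > …
Lumen wins; payment is bid #4 in the ranking = $36,700,000.

Lumen pays $36,700,000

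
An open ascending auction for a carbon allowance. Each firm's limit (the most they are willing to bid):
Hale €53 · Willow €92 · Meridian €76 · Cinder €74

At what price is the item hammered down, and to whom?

Sorting limits: 92 (Willow) > 76 (Meridian) > 74 (Cinder) > 53 (Hale)
Once the price passes €76, only Willow is left; the hammer falls at Meridian's limit of €76.

Willow wins at €76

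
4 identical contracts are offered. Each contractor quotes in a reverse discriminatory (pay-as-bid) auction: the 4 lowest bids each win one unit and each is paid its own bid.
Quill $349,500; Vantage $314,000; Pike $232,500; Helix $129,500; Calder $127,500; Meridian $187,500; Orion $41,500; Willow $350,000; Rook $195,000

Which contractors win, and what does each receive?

Ordering the bids: 41,500 (Orion), 127,500 (Calder), 129,500 (Helix), 187,500 (Meridian), 195,000 (Rook), 232,500 (Pike), …
Lowest 4: Orion, Calder, Helix, Meridian.
Each winner is paid its own bid: Orion $41,500, Calder $127,500, Helix $129,500, Meridian $187,500.

Orion $41,500, Calder $127,500, Helix $129,500, Meridian $187,500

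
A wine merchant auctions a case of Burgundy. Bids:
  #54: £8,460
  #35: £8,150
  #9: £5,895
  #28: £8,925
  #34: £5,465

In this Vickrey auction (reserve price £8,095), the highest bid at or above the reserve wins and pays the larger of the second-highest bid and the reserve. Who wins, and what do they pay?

Rule: the highest bid at or above the reserve wins and pays the larger of the second-highest bid and the reserve.
Bids ranked: 8,925 (#28) > 8,460 (#54) > 8,150 (#35) > 5,895 (#9) > 5,465 (#34)
Highest eligible bid: #28 at £8,925.
max(second-highest £8,460, reserve £8,095) = £8,460; the reserve does not bind.

#28 pays £8,460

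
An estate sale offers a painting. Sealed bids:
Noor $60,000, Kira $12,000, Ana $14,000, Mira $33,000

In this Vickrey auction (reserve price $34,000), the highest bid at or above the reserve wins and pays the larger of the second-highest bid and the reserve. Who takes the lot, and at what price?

Noor pays $34,000

Bids ranked: 60,000 (Noor) > 33,000 (Mira) > 14,000 (Ana) > 12,000 (Kira)
Noor has the top bid at or above the reserve ($60,000).
max(second-highest $33,000, reserve $34,000) = $34,000.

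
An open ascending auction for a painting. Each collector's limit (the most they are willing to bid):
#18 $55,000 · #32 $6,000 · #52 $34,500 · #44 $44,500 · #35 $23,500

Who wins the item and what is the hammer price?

#18 wins at $44,500

Open ascending-bid auction: the price rises until one bidder remains; the winner pays the price at which the last rival dropped out.
Limits in order: 55,000 (#18) > 44,500 (#44) > 34,500 (#52) > 23,500 (#35) > 6,000 (#32)
Bidding ends when #44 exits at $44,500; #18 takes it.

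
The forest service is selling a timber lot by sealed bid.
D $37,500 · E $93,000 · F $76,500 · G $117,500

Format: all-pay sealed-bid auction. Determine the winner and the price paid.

G pays $117,500

Rule: the highest bidder wins the item, but every bidder pays their own bid.
Bids in order: 117,500 (G) > 93,000 (E) > 76,500 (F) > 37,500 (D)
G is highest and takes the item; every bidder forfeits their bid.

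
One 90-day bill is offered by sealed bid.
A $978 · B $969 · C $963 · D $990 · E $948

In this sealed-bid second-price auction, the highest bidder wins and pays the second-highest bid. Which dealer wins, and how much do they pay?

D pays $978

Sorting bids: 990 (D) > 978 (A) > 969 (B) > 963 (C) > 948 (E)
Second-price: D pays A's bid of $978.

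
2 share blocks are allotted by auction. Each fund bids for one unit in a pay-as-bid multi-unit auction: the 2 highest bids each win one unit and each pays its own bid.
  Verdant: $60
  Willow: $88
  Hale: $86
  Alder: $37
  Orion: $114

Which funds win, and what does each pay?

Bids ranked high→low: 114 (Orion), 88 (Willow), 86 (Hale), 60 (Verdant), …
Top 2: Orion, Willow.
Each winner pays its own bid: Orion $114, Willow $88.

Orion $114, Willow $88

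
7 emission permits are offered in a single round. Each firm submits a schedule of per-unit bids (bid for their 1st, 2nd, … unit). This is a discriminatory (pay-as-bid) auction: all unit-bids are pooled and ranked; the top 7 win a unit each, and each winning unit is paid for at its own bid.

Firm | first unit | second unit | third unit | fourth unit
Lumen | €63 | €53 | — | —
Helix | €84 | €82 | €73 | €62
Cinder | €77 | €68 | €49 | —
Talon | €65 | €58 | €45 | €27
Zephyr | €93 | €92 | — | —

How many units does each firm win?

Cinder 2, Helix 3, Zephyr 2

All unit-bids, highest first — top 7: 93 (Zephyr-1), 92 (Zephyr-2), 84 (Helix-1), 82 (Helix-2), 77 (Cinder-1), 73 (Helix-3), 68 (Cinder-2)
Next rejected bid: €65 (not a price — pay-as-bid).
Allocation: Cinder 2, Helix 3, Zephyr 2.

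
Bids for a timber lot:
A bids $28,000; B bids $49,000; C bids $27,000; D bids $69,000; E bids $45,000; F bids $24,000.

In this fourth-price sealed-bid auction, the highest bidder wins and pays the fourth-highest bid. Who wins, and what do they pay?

D pays $28,000

Bids in order: 69,000 (D) > 49,000 (B) > 45,000 (E) > 28,000 (A) > 27,000 (C) > 24,000 (F)
D wins; payment is bid #4 in the ranking = $28,000.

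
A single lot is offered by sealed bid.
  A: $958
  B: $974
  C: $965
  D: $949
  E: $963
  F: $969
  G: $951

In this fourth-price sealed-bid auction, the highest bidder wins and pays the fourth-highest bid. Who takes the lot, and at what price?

Fourth-price sealed-bid auction: the highest bidder wins and pays the fourth-highest bid.
Bids in order: 974 (B) > 969 (F) > 965 (C) > 963 (E) > 958 (A) > 951 (G) > …
B wins; payment is bid #4 in the ranking = $963.

B pays $963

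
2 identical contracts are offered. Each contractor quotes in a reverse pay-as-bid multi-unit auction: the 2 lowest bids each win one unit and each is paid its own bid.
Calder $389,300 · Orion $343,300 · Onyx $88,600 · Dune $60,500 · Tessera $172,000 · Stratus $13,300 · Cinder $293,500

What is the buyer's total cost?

Total cost: $73,800

Sorting: 13,300 (Stratus), 60,500 (Dune), 88,600 (Onyx), 172,000 (Tessera), …
Winners (2 units): Stratus, Dune.
Total cost = 13,300 + 60,500 = $73,800.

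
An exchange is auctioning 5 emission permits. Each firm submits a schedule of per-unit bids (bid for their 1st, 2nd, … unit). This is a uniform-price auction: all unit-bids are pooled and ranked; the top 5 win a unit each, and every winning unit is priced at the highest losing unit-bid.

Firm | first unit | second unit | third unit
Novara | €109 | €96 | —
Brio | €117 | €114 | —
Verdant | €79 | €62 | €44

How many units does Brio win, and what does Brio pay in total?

Brio: 2 units, pays €124

All unit-bids, highest first — top 5: 117 (Brio-1), 114 (Brio-2), 109 (Novara-1), 96 (Novara-2), 79 (Verdant-1)
Highest rejected unit-bid = €62.
Brio wins 2 unit(s) at €62 each.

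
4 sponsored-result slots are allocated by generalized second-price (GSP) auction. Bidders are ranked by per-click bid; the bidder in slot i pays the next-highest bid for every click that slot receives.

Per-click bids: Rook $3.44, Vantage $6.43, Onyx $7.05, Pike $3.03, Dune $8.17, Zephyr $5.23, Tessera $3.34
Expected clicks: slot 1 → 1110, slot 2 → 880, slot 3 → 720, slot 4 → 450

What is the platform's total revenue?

Total revenue: $18797.50

Ranked by bid: $8.17 (Dune) > $7.05 (Onyx) > $6.43 (Vantage) > $5.23 (Zephyr) > $3.44 (Rook) > …
Slot 1: Dune pays $7.05 × 1110 = $7825.50
Slot 2: Onyx pays $6.43 × 880 = $5658.40
Slot 3: Vantage pays $5.23 × 720 = $3765.60
Slot 4: Zephyr pays $3.44 × 450 = $1548.00
Total = $18797.50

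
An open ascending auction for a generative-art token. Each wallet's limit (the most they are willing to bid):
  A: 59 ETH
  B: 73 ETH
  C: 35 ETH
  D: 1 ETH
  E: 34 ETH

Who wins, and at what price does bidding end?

Limits ranked: 73 (B) > 59 (A) > 35 (C) > 34 (E) > 1 (D)
A is the last rival to drop out, at 59 ETH; B remains and wins at that price.

B wins at 59 ETH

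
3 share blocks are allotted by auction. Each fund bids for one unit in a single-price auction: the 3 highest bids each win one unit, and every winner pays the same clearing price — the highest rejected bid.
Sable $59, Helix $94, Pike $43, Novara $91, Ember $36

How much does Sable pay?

Bids ranked high→low: 94 (Helix), 91 (Novara), 59 (Sable), 43 (Pike), 36 (Ember)
Top 3: Helix, Novara, Sable.
Clearing price = highest rejected bid = $43.
Sable wins → pays $43.

Sable pays $43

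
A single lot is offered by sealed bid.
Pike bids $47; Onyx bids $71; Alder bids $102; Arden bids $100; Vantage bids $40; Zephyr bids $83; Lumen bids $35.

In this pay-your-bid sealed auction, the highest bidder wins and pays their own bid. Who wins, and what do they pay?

Bids in order: 102 (Alder) > 100 (Arden) > 83 (Zephyr) > 71 (Onyx) > 47 (Pike) > 40 (Vantage) > …
Alder is highest → pays own bid, $102.

Alder pays $102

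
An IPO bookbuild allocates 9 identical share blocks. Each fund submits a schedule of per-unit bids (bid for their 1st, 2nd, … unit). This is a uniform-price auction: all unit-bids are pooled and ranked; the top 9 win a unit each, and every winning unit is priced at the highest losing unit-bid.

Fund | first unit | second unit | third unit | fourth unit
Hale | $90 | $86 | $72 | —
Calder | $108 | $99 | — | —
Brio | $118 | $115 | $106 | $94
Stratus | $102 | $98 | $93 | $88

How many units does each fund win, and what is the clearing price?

Brio 4, Calder 2, Stratus 3; clearing price $90

Pooled unit-bids ranked (top 9): 118 (Brio-1), 115 (Brio-2), 108 (Calder-1), 106 (Brio-3), 102 (Stratus-1), 99 (Calder-2), 98 (Stratus-2), 94 (Brio-4), 93 (Stratus-3)
The (k+1)-th unit-bid is $90.
Allocation: Brio 4, Calder 2, Stratus 3.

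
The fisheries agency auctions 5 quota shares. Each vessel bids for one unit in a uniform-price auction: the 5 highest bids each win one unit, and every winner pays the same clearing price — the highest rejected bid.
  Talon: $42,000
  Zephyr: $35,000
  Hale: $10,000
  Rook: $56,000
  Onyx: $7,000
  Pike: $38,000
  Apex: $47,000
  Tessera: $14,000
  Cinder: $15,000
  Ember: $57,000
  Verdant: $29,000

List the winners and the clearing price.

Ordering the bids: 57,000 (Ember), 56,000 (Rook), 47,000 (Apex), 42,000 (Talon), 38,000 (Pike), 35,000 (Zephyr), 29,000 (Verdant), …
The 5 highest are Ember, Rook, Apex, Talon, Pike.
Highest unsuccessful bid: $35,000 → clearing price.

Ember, Rook, Apex, Talon, Pike; each pays $35,000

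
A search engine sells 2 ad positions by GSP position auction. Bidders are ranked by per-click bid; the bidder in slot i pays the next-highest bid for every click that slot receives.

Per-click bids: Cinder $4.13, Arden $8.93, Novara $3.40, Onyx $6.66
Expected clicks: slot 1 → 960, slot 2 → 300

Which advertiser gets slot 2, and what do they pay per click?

Onyx; $4.13 per click

Sorting advertisers: $8.93 (Arden) > $6.66 (Onyx) > $4.13 (Cinder) > …
Slot 2 goes to the second-ranked bidder, Onyx, who pays the next bid down: $4.13/click.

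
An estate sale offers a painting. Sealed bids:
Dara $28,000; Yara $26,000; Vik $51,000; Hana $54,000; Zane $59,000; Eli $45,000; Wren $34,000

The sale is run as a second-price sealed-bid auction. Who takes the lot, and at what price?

Bids in order: 59,000 (Zane) > 54,000 (Hana) > 51,000 (Vik) > 45,000 (Eli) > 34,000 (Wren) > 28,000 (Dara) > …
Zane is highest; pays the second-highest bid, $54,000.

Zane pays $54,000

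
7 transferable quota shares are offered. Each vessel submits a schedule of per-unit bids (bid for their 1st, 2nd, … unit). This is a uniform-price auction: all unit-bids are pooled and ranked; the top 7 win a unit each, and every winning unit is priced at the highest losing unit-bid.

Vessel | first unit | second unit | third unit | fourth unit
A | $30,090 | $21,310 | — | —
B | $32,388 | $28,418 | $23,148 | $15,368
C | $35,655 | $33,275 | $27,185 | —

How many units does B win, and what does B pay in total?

B: 3 units, pays $63,930

All unit-bids, highest first — top 7: 35,655 (C-1), 33,275 (C-2), 32,388 (B-1), 30,090 (A-1), 28,418 (B-2), 27,185 (C-3), 23,148 (B-3)
First bid not allocated: $21,310.
B wins 3 unit(s) at $21,310 each.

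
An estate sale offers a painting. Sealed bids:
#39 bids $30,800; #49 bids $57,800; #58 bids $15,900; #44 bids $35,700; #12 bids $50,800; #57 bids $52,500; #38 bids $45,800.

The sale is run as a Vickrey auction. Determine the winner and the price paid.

#49 pays $52,500

Vickrey auction: the highest bidder wins and pays the second-highest bid.
Bids in order: 57,800 (#49) > 52,500 (#57) > 50,800 (#12) > 45,800 (#38) > 35,700 (#44) > 30,800 (#39) > …
#49 is highest; pays the second-highest bid, $52,500.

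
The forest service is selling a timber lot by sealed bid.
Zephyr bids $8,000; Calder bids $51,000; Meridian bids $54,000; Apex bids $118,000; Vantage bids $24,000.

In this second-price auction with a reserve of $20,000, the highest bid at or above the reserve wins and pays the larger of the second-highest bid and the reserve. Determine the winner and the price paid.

Apex pays $54,000

Bids in order: 118,000 (Apex) > 54,000 (Meridian) > 51,000 (Calder) > 24,000 (Vantage) > 8,000 (Zephyr)
Apex has the top bid at or above the reserve ($118,000).
Second-highest bid $54,000 exceeds the reserve $20,000 → payment $54,000.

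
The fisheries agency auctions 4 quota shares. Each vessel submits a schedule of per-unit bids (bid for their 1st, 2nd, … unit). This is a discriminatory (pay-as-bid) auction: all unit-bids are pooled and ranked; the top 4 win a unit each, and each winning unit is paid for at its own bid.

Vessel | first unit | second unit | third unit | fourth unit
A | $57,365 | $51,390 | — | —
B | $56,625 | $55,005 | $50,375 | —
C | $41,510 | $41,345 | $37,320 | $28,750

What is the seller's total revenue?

Total revenue: $220,385

Merging the schedules and taking the best 4: 57,365 (A-1), 56,625 (B-1), 55,005 (B-2), 51,390 (A-2)
Next rejected bid: $50,375 (not a price — pay-as-bid).
Each winning unit pays its own bid.
Revenue = 57,365 + 56,625 + 55,005 + 51,390 = $220,385.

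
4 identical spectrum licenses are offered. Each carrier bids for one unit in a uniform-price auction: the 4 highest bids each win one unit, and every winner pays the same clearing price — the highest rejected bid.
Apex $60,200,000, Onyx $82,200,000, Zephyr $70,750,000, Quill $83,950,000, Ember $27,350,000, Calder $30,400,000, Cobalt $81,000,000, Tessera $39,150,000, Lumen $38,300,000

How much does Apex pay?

Apex pays $0

Ordering the bids: 83,950,000 (Quill), 82,200,000 (Onyx), 81,000,000 (Cobalt), 70,750,000 (Zephyr), 60,200,000 (Apex), 39,150,000 (Tessera), …
Winners (4 units): Quill, Onyx, Cobalt, Zephyr.
Highest unsuccessful bid: $60,200,000 → clearing price.
Apex does not win → pays $0.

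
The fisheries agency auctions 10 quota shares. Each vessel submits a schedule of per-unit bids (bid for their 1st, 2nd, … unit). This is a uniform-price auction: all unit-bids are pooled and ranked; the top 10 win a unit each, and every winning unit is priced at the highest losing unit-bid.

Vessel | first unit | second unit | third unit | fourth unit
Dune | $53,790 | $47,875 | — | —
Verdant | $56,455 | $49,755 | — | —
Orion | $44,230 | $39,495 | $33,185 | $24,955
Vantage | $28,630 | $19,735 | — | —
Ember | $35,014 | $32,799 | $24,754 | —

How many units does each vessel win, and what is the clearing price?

Dune 2, Ember 2, Orion 3, Vantage 1, Verdant 2; clearing price $24,955

Merging the schedules and taking the best 10: 56,455 (Verdant-1), 53,790 (Dune-1), 49,755 (Verdant-2), 47,875 (Dune-2), 44,230 (Orion-1), 39,495 (Orion-2), 35,014 (Ember-1), 33,185 (Orion-3), 32,799 (Ember-2), 28,630 (Vantage-1)
First bid not allocated: $24,955.
Allocation: Dune 2, Ember 2, Orion 3, Vantage 1, Verdant 2.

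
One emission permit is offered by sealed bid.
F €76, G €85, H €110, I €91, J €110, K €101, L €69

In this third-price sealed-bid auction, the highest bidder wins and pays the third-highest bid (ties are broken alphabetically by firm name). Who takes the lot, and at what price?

Rule: the highest bidder wins and pays the third-highest bid.
Bids in order: 110 (H) > 110 (J) > 101 (K) > 91 (I) > 85 (G) > 76 (F) > …
H and J tie at €110; tie-break gives it to H.
H wins; payment is bid #3 in the ranking = €101.

H pays €101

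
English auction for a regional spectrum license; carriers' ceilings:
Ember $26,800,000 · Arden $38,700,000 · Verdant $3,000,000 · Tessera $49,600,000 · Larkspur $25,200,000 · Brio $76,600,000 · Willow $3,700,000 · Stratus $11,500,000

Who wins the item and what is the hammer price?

Brio wins at $49,600,000

Limits in order: 76,600,000 (Brio) > 49,600,000 (Tessera) > 38,700,000 (Arden) > 26,800,000 (Ember) > 25,200,000 (Larkspur) > 11,500,000 (Stratus) > …
Bidding ends when Tessera exits at $49,600,000; Brio takes it.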